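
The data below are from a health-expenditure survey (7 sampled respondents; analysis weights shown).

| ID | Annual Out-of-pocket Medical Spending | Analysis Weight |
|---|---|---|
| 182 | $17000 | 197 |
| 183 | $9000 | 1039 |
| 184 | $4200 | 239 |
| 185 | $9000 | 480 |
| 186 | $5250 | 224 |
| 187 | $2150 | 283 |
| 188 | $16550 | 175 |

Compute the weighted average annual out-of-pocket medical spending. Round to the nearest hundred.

8600

Weighted sum = 17000×197 + 9000×1039 + 4200×239 + 9000×480 + 5250×224 + 2150×283 + 16550×175
  = 22704500
Sum of weights = 197 + 1039 + 239 + 480 + 224 + 283 + 175 = 2637
Weighted mean = 22704500 / 2637 = 8609.9735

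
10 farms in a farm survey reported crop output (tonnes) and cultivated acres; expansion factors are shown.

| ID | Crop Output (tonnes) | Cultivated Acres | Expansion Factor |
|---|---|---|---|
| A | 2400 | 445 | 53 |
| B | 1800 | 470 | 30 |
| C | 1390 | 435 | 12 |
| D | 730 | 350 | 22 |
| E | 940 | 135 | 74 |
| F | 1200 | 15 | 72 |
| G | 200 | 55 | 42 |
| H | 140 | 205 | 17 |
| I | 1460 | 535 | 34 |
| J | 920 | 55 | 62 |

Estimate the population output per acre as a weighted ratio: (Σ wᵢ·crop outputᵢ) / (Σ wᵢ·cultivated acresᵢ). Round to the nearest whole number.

5

Σ wᵢ·y = 2400×53 + 1800×30 + 1390×12 + 730×22 + 940×74 + 1200×72 + 200×42 + 140×17 + 1460×34 + 920×62
  = 127200 + 54000 + 16680 + 16060 + 69560 + 86400 + 8400 + 2380 + 49640 + 57040 = 487360
Σ wᵢ·x = 445×53 + 470×30 + 435×12 + 350×22 + 135×74 + 15×72 + 55×42 + 205×17 + 535×34 + 55×62
  = 23585 + 14100 + 5220 + 7700 + 9990 + 1080 + 2310 + 3485 + 18190 + 3410 = 89070
Ratio = 487360 / 89070 = 5.4716515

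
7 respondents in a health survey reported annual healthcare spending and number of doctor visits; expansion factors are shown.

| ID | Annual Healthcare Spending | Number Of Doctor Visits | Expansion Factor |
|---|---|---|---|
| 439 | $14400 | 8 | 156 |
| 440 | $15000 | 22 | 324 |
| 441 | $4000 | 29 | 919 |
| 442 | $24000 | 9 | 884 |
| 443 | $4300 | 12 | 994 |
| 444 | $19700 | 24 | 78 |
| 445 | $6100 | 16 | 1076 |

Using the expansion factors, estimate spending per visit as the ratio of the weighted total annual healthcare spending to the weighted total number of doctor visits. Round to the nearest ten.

600

Σ wᵢ·y = 14400×156 + 15000×324 + 4000×919 + 24000×884 + 4300×994 + 19700×78 + 6100×1076
  = 2246400 + 4860000 + 3676000 + 21216000 + 4274200 + 1536600 + 6563600 = 44372800
Σ wᵢ·x = 8×156 + 22×324 + 29×919 + 9×884 + 12×994 + 24×78 + 16×1076
  = 1248 + 7128 + 26651 + 7956 + 11928 + 1872 + 17216 = 73999
Ratio = 44372800 / 73999 = 599.64054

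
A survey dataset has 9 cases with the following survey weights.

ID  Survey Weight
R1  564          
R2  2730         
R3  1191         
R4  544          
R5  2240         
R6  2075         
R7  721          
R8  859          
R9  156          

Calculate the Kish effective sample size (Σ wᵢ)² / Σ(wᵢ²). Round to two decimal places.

6.11

Σ wᵢ = 564 + 2730 + 1191 + 544 + 2240 + 2075 + 721 + 859 + 156 = 11080
Σ wᵢ² = 318096 + 7452900 + 1418481 + 295936 + 5017600 + 4305625 + 519841 + 737881 + 24336 = 20090696
n_eff = 11080² / 20090696 = 122766400 / 20090696 = 6.1106096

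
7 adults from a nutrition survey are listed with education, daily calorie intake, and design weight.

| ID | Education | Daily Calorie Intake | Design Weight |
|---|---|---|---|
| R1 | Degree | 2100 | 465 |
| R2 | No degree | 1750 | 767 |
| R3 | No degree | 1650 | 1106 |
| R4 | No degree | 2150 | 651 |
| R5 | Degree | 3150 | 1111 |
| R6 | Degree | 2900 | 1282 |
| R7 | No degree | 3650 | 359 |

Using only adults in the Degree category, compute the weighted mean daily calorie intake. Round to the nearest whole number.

2867

Degree rows: R1, R5, R6
Weighted sum = 2100×465 + 3150×1111 + 2900×1282
  = 8193950
Sum of weights = 465 + 1111 + 1282 = 2858
Weighted mean = 8193950 / 2858 = 2867.0224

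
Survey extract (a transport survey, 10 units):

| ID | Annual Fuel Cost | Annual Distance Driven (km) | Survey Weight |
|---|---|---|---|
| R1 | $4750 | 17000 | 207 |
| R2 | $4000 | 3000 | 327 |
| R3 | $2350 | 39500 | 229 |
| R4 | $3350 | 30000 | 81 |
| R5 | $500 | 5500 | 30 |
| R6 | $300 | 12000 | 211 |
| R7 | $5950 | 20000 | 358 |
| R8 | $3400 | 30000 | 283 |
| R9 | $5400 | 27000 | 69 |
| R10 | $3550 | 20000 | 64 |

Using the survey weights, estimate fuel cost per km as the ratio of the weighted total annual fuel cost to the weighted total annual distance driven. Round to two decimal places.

Σ wᵢ·y = 6871150
Σ wᵢ·x = 17000×207 + 3000×327 + 39500×229 + 30000×81 + 5500×30 + 12000×211 + 20000×358 + 30000×283 + 27000×69 + 20000×64
  = 3519000 + 981000 + 9045500 + 2430000 + 165000 + 2532000 + 7160000 + 8490000 + 1863000 + 1280000 = 37465500
Ratio = 6871150 / 37465500 = 0.18339939

0.18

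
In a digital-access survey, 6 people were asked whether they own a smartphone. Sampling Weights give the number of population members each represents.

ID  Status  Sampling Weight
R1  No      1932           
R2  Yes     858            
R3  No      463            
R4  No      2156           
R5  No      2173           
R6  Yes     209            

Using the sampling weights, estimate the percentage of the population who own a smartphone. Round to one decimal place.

13.7

Sum of weights for 'Yes' = 858 + 209 = 1067
Total weight = 1932 + 858 + 463 + 2156 + 2173 + 209 = 7791
Weighted proportion = 1067 / 7791 = 0.13695289 → 13.695289%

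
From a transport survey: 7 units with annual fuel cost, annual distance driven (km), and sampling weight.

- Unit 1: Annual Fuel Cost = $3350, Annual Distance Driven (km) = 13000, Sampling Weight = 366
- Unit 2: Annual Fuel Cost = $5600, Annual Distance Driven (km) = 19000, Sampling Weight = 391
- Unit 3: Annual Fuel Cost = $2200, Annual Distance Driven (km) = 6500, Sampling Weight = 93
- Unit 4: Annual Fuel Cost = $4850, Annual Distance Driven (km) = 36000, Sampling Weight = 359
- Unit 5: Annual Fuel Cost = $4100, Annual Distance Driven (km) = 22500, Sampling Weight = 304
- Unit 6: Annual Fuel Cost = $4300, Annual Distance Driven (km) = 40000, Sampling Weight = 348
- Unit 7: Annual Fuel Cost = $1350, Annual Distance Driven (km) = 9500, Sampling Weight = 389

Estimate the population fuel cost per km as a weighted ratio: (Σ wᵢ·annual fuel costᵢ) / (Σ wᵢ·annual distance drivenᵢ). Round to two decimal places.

0.17

Σ wᵢ·y = 3350×366 + 5600×391 + 2200×93 + 4850×359 + 4100×304 + 4300×348 + 1350×389
  = 1226100 + 2189600 + 204600 + 1741150 + 1246400 + 1496400 + 525150 = 8629400
Σ wᵢ·x = 13000×366 + 19000×391 + 6500×93 + 36000×359 + 22500×304 + 40000×348 + 9500×389
  = 4758000 + 7429000 + 604500 + 12924000 + 6840000 + 13920000 + 3695500 = 50171000
Ratio = 8629400 / 50171000 = 0.17199976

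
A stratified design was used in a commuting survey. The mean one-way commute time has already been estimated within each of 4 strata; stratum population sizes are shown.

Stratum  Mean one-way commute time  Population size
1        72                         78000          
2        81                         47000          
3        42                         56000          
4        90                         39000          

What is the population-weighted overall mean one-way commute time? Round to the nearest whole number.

69

Σ Nₕ·x̄ₕ = 72×78000 + 81×47000 + 42×56000 + 90×39000
  = 5616000 + 3807000 + 2352000 + 3510000 = 15285000
Σ Nₕ = 78000 + 47000 + 56000 + 39000 = 220000
Overall mean = 15285000 / 220000 = 69.477273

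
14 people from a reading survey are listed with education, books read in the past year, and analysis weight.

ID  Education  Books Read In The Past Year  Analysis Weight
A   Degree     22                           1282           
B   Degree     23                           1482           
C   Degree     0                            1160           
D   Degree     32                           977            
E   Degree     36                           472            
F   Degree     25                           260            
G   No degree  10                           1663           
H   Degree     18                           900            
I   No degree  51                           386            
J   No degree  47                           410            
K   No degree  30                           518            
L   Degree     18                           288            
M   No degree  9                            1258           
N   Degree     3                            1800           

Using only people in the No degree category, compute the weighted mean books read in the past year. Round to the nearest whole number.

19

No degree rows: G, I, J, K, M
Weighted sum = 10×1663 + 51×386 + 47×410 + 30×518 + 9×1258
  = 16630 + 19686 + 19270 + 15540 + 11322 = 82448
Sum of weights = 1663 + 386 + 410 + 518 + 1258 = 4235
Weighted mean = 82448 / 4235 = 19.468241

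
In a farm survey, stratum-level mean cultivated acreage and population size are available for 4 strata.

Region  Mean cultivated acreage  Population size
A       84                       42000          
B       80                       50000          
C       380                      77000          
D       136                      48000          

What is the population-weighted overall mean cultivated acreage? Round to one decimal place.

199.6

Σ Nₕ·x̄ₕ = 84×42000 + 80×50000 + 380×77000 + 136×48000
  = 3528000 + 4000000 + 29260000 + 6528000 = 43316000
Σ Nₕ = 42000 + 50000 + 77000 + 48000 = 217000
Overall mean = 43316000 / 217000 = 199.6129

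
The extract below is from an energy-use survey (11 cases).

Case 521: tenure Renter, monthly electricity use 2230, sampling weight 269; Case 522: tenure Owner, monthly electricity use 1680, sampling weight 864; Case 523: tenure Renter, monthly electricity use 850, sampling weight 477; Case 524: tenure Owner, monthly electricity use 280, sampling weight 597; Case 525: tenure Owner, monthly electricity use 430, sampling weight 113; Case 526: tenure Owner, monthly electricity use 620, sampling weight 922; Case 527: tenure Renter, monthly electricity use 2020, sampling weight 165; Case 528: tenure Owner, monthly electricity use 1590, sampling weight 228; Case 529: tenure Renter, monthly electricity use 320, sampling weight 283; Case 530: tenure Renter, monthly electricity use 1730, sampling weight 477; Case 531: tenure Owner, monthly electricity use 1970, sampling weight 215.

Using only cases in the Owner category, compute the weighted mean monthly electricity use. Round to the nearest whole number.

Owner rows: 522, 524, 525, 526, 528, 531
Weighted sum = 3024980
Sum of weights = 864 + 597 + 113 + 922 + 228 + 215 = 2939
Weighted mean = 3024980 / 2939 = 1029.2548

1029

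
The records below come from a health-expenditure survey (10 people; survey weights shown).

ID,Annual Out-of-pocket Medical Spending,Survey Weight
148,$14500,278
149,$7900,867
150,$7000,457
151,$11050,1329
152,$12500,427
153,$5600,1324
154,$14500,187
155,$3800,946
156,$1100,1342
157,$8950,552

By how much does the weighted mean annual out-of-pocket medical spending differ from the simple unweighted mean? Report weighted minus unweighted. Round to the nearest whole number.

Unweighted sum = 14500 + 7900 + 7000 + 11050 + 12500 + 5600 + 14500 + 3800 + 1100 + 8950 = 86900
Unweighted mean = 86900 / 10 = 8690
Weighted sum = 54239550
Sum of weights = 278 + 867 + 457 + 1329 + 427 + 1324 + 187 + 946 + 1342 + 552 = 7709
Weighted mean = 54239550 / 7709 = 7035.8737
Difference (weighted minus unweighted) = -1654.1263

-1654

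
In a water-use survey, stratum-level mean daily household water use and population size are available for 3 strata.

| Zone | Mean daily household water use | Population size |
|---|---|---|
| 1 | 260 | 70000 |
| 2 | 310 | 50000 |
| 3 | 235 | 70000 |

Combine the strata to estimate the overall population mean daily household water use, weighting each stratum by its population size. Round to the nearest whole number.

264

Σ Nₕ·x̄ₕ = 260×70000 + 310×50000 + 235×70000
  = 18200000 + 15500000 + 16450000 = 50150000
Σ Nₕ = 70000 + 50000 + 70000 = 190000
Overall mean = 50150000 / 190000 = 263.94737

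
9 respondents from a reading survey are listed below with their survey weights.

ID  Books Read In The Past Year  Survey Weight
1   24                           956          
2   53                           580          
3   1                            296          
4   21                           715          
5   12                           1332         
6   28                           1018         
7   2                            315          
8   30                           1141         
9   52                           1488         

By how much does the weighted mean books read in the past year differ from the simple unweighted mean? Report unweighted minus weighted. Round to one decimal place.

-4.0

Unweighted sum = 223
Unweighted mean = 223 / 9 = 24.777778
Weighted sum = 24×956 + 53×580 + 1×296 + 21×715 + 12×1332 + 28×1018 + 2×315 + 30×1141 + 52×1488
  = 22944 + 30740 + 296 + 15015 + 15984 + 28504 + 630 + 34230 + 77376 = 225719
Sum of weights = 956 + 580 + 296 + 715 + 1332 + 1018 + 315 + 1141 + 1488 = 7841
Weighted mean = 225719 / 7841 = 28.787017
Difference (unweighted minus weighted) = -4.0092392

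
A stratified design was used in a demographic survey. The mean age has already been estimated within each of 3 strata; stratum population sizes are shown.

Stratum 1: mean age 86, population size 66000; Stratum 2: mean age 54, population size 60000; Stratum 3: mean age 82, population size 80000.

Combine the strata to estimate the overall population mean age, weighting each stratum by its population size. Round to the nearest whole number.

Σ Nₕ·x̄ₕ = 86×66000 + 54×60000 + 82×80000
  = 15476000
Σ Nₕ = 66000 + 60000 + 80000 = 206000
Overall mean = 15476000 / 206000 = 75.126214

75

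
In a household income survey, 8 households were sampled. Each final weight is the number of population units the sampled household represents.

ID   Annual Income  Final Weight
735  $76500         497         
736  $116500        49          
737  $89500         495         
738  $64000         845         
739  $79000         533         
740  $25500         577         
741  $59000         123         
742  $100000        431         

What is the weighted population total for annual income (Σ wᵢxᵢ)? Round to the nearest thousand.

249289000

Weighted total = 76500×497 + 116500×49 + 89500×495 + 64000×845 + 79000×533 + 25500×577 + 59000×123 + 100000×431
  = 249289000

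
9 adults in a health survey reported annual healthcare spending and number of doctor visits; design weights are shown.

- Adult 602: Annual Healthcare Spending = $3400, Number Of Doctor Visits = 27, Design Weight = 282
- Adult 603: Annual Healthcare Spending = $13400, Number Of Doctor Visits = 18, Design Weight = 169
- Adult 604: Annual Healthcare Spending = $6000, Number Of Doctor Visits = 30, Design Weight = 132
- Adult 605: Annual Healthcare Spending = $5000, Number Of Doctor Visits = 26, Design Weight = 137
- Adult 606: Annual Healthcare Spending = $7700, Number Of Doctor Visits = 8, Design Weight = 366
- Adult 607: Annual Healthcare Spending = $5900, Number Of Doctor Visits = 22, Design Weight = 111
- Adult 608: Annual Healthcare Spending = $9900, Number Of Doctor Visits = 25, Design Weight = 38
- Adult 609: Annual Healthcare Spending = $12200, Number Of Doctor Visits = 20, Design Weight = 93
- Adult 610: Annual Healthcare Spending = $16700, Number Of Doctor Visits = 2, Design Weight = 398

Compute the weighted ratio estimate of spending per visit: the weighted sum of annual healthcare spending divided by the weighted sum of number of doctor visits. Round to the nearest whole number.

Σ wᵢ·y = 3400×282 + 13400×169 + 6000×132 + 5000×137 + 7700×366 + 5900×111 + 9900×38 + 12200×93 + 16700×398
  = 958800 + 2264600 + 792000 + 685000 + 2818200 + 654900 + 376200 + 1134600 + 6646600 = 16330900
Σ wᵢ·x = 27×282 + 18×169 + 30×132 + 26×137 + 8×366 + 22×111 + 25×38 + 20×93 + 2×398
  = 27154
Ratio = 16330900 / 27154 = 601.41784

601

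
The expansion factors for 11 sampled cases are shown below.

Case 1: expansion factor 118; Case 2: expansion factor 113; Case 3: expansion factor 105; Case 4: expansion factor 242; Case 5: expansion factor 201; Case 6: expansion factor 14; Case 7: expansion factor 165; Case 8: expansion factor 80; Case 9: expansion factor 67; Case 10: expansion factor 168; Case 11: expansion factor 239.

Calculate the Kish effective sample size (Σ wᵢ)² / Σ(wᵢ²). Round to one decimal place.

Σ wᵢ = 118 + 113 + 105 + 242 + 201 + 14 + 165 + 80 + 67 + 168 + 239 = 1512
Σ wᵢ² = 260338
n_eff = 1512² / 260338 = 2286144 / 260338 = 8.7814457

8.8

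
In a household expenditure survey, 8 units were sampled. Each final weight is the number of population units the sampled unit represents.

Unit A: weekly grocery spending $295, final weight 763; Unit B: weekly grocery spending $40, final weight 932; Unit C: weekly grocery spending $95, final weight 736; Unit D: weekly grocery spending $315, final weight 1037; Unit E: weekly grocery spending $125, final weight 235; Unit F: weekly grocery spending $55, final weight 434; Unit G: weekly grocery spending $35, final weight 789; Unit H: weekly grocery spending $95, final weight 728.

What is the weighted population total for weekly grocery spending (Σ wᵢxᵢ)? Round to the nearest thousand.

Weighted total = 295×763 + 40×932 + 95×736 + 315×1037 + 125×235 + 55×434 + 35×789 + 95×728
  = 225085 + 37280 + 69920 + 326655 + 29375 + 23870 + 27615 + 69160 = 808960

809000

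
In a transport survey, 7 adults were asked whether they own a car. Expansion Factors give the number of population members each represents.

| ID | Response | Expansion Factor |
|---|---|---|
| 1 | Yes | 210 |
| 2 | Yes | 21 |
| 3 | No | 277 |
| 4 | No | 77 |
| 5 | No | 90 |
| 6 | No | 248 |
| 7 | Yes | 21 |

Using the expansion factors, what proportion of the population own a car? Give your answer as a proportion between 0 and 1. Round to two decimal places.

Sum of weights for 'Yes' = 210 + 21 + 21 = 252
Total weight = 210 + 21 + 277 + 77 + 90 + 248 + 21 = 944
Weighted proportion = 252 / 944 = 0.26694915

0.27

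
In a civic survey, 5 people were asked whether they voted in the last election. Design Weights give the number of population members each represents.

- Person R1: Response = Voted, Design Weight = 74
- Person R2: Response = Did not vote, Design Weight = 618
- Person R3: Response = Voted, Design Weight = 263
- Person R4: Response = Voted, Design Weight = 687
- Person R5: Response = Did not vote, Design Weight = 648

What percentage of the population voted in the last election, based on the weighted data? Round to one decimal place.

44.7

Sum of weights for 'Voted' = 74 + 263 + 687 = 1024
Total weight = 2290
Weighted proportion = 1024 / 2290 = 0.44716157 → 44.716157%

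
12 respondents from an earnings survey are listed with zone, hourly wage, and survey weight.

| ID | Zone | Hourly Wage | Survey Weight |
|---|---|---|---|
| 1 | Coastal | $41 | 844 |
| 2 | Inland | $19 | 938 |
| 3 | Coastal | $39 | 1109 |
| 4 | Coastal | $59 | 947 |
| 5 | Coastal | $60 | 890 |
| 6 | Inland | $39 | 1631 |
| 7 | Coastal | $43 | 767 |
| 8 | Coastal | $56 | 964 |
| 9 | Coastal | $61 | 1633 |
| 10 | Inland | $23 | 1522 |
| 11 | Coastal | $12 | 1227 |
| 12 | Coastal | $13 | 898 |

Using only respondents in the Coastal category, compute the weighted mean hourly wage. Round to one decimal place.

43.1

Coastal rows: 1, 3, 4, 5, 7, 8, 9, 11, 12
Weighted sum = 41×844 + 39×1109 + 59×947 + 60×890 + 43×767 + 56×964 + 61×1633 + 12×1227 + 13×898
  = 34604 + 43251 + 55873 + 53400 + 32981 + 53984 + 99613 + 14724 + 11674 = 400104
Sum of weights = 9279
Weighted mean = 400104 / 9279 = 43.119302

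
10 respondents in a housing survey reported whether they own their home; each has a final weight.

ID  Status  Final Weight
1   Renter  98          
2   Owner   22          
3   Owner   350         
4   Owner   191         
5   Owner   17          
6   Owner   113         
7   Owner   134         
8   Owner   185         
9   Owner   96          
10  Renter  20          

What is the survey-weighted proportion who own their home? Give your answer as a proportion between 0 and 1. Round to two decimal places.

0.90

Sum of weights for 'Owner' = 22 + 350 + 191 + 17 + 113 + 134 + 185 + 96 = 1108
Total weight = 1226
Weighted proportion = 1108 / 1226 = 0.90375204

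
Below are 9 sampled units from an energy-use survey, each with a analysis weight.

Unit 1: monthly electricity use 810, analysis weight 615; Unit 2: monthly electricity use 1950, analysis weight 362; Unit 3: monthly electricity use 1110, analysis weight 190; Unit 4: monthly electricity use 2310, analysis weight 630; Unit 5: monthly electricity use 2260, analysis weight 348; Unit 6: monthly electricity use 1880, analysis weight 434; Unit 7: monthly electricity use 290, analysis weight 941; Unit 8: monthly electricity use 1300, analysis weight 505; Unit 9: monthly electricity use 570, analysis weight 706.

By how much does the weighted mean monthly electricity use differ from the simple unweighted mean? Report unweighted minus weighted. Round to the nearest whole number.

Unweighted sum = 810 + 1950 + 1110 + 2310 + 2260 + 1880 + 290 + 1300 + 570 = 12480
Unweighted mean = 12480 / 9 = 1386.6667
Weighted sum = 810×615 + 1950×362 + 1110×190 + 2310×630 + 2260×348 + 1880×434 + 290×941 + 1300×505 + 570×706
  = 498150 + 705900 + 210900 + 1455300 + 786480 + 815920 + 272890 + 656500 + 402420 = 5804460
Sum of weights = 615 + 362 + 190 + 630 + 348 + 434 + 941 + 505 + 706 = 4731
Weighted mean = 5804460 / 4731 = 1226.8992
Difference (unweighted minus weighted) = 159.76749

160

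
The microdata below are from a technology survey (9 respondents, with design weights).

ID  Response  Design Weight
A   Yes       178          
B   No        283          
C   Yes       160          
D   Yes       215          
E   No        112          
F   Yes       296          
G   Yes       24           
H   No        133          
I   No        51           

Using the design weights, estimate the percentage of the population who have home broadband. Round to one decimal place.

Sum of weights for 'Yes' = 178 + 160 + 215 + 296 + 24 = 873
Total weight = 178 + 283 + 160 + 215 + 112 + 296 + 24 + 133 + 51 = 1452
Weighted proportion = 873 / 1452 = 0.60123967 → 60.123967%

60.1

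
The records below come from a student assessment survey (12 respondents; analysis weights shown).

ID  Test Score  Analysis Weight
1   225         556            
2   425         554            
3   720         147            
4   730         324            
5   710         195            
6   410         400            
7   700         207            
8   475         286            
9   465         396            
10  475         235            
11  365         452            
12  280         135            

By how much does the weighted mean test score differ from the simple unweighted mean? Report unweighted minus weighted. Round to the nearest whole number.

Unweighted sum = 225 + 425 + 720 + 730 + 710 + 410 + 700 + 475 + 465 + 475 + 365 + 280 = 5980
Unweighted mean = 5980 / 12 = 498.33333
Weighted sum = 1784655
Sum of weights = 556 + 554 + 147 + 324 + 195 + 400 + 207 + 286 + 396 + 235 + 452 + 135 = 3887
Weighted mean = 1784655 / 3887 = 459.13429
Difference (unweighted minus weighted) = 39.19904

39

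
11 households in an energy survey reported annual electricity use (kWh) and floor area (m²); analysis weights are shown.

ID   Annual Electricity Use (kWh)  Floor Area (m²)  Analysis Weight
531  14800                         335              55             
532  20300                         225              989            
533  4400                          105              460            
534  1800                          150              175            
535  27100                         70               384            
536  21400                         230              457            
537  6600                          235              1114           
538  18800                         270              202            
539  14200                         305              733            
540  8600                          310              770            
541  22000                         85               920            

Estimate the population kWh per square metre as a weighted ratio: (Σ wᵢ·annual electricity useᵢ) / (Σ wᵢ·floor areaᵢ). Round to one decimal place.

Σ wᵢ·y = 14800×55 + 20300×989 + 4400×460 + 1800×175 + 27100×384 + 21400×457 + 6600×1114 + 18800×202 + 14200×733 + 8600×770 + 22000×920
  = 814000 + 20076700 + 2024000 + 315000 + 10406400 + 9779800 + 7352400 + 3797600 + 10408600 + 6622000 + 20240000 = 91836500
Σ wᵢ·x = 335×55 + 225×989 + 105×460 + 150×175 + 70×384 + 230×457 + 235×1114 + 270×202 + 305×733 + 310×770 + 85×920
  = 18425 + 222525 + 48300 + 26250 + 26880 + 105110 + 261790 + 54540 + 223565 + 238700 + 78200 = 1304285
Ratio = 91836500 / 1304285 = 70.411375

70.4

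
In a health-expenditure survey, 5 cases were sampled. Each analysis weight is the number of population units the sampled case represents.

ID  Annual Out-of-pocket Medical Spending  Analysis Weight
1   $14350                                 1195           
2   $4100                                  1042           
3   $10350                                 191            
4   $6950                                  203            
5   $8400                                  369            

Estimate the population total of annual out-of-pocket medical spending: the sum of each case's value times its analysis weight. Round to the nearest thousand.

27908000

Weighted total = 14350×1195 + 4100×1042 + 10350×191 + 6950×203 + 8400×369
  = 17148250 + 4272200 + 1976850 + 1410850 + 3099600 = 27907750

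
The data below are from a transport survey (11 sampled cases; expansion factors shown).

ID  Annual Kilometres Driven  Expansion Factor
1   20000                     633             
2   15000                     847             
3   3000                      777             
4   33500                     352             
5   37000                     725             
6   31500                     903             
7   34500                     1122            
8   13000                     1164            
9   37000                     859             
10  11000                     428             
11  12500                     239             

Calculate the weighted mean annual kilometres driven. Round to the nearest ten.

23370

Weighted sum = 20000×633 + 15000×847 + 3000×777 + 33500×352 + 37000×725 + 31500×903 + 34500×1122 + 13000×1164 + 37000×859 + 11000×428 + 12500×239
  = 12660000 + 12705000 + 2331000 + 11792000 + 26825000 + 28444500 + 38709000 + 15132000 + 31783000 + 4708000 + 2987500 = 188077000
Sum of weights = 633 + 847 + 777 + 352 + 725 + 903 + 1122 + 1164 + 859 + 428 + 239 = 8049
Weighted mean = 188077000 / 8049 = 23366.505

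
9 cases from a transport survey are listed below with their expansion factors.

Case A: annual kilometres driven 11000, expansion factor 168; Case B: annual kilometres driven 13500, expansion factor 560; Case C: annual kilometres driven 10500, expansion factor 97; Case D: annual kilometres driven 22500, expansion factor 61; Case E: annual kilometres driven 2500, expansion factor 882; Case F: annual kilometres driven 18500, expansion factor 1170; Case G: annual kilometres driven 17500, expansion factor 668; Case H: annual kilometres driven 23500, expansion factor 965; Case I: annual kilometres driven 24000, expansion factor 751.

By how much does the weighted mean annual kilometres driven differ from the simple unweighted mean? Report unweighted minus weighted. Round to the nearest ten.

Unweighted sum = 11000 + 13500 + 10500 + 22500 + 2500 + 18500 + 17500 + 23500 + 24000 = 143500
Unweighted mean = 143500 / 9 = 15944.444
Weighted sum = 11000×168 + 13500×560 + 10500×97 + 22500×61 + 2500×882 + 18500×1170 + 17500×668 + 23500×965 + 24000×751
  = 1848000 + 7560000 + 1018500 + 1372500 + 2205000 + 21645000 + 11690000 + 22677500 + 18024000 = 88040500
Sum of weights = 168 + 560 + 97 + 61 + 882 + 1170 + 668 + 965 + 751 = 5322
Weighted mean = 88040500 / 5322 = 16542.747
Difference (unweighted minus weighted) = -598.30264

-600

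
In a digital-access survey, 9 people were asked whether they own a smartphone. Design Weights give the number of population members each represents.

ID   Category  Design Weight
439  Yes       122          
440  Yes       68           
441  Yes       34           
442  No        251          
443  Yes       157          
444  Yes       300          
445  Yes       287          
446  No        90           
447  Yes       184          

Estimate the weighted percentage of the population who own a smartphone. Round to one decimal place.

77.2

Sum of weights for 'Yes' = 122 + 68 + 34 + 157 + 300 + 287 + 184 = 1152
Total weight = 1493
Weighted proportion = 1152 / 1493 = 0.7716008 → 77.16008%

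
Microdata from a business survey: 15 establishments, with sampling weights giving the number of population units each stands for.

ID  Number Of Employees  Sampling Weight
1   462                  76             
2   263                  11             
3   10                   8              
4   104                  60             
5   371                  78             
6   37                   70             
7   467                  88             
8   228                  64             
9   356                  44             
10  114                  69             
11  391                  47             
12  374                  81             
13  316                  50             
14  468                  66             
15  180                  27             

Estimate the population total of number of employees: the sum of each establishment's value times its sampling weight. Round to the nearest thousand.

Weighted total = 255290

255000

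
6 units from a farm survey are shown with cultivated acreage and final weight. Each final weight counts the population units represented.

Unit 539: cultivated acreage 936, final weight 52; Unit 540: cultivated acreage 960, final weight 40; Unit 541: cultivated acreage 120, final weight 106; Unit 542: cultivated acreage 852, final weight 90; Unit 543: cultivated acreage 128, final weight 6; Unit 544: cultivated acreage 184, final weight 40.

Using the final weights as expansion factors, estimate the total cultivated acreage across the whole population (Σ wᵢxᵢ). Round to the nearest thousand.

185000

Weighted total = 936×52 + 960×40 + 120×106 + 852×90 + 128×6 + 184×40
  = 48672 + 38400 + 12720 + 76680 + 768 + 7360 = 184600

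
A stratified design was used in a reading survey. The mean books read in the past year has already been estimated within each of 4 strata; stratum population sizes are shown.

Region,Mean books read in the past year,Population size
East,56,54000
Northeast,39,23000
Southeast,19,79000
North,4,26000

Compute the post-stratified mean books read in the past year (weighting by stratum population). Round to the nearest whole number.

Σ Nₕ·x̄ₕ = 5526000
Σ Nₕ = 182000
Overall mean = 5526000 / 182000 = 30.362637

30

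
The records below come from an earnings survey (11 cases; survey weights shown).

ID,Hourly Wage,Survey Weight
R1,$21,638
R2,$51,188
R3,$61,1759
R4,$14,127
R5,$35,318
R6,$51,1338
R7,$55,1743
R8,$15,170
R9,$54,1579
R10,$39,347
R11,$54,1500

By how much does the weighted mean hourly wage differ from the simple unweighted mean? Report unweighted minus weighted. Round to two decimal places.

Unweighted sum = 21 + 51 + 61 + 14 + 35 + 51 + 55 + 15 + 54 + 39 + 54 = 450
Unweighted mean = 450 / 11 = 40.909091
Weighted sum = 21×638 + 51×188 + 61×1759 + 14×127 + 35×318 + 51×1338 + 55×1743 + 15×170 + 54×1579 + 39×347 + 54×1500
  = 13398 + 9588 + 107299 + 1778 + 11130 + 68238 + 95865 + 2550 + 85266 + 13533 + 81000 = 489645
Sum of weights = 9707
Weighted mean = 489645 / 9707 = 50.442464
Difference (unweighted minus weighted) = -9.5333733

-9.53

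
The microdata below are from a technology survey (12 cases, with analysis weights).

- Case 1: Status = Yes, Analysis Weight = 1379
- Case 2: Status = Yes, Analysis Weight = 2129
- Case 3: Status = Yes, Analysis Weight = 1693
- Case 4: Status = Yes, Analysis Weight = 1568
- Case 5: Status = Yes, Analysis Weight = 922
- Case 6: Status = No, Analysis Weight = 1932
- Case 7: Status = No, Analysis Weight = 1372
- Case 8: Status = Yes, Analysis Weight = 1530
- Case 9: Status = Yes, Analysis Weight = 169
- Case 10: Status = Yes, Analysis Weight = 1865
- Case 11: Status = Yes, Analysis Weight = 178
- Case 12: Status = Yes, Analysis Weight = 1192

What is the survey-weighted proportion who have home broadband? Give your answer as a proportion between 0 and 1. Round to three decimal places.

0.793

Sum of weights for 'Yes' = 1379 + 2129 + 1693 + 1568 + 922 + 1530 + 169 + 1865 + 178 + 1192 = 12625
Total weight = 1379 + 2129 + 1693 + 1568 + 922 + 1932 + 1372 + 1530 + 169 + 1865 + 178 + 1192 = 15929
Weighted proportion = 12625 / 15929 = 0.79257957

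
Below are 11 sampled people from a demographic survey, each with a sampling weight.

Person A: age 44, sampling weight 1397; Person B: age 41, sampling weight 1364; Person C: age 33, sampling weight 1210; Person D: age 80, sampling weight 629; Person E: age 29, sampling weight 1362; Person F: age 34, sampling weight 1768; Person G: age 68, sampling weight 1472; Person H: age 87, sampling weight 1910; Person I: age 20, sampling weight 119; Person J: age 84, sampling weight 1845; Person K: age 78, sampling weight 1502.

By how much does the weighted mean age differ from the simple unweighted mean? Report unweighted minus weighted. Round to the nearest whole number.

-4

Unweighted sum = 598
Unweighted mean = 598 / 11 = 54.363636
Weighted sum = 44×1397 + 41×1364 + 33×1210 + 80×629 + 29×1362 + 34×1768 + 68×1472 + 87×1910 + 20×119 + 84×1845 + 78×1502
  = 61468 + 55924 + 39930 + 50320 + 39498 + 60112 + 100096 + 166170 + 2380 + 154980 + 117156 = 848034
Sum of weights = 1397 + 1364 + 1210 + 629 + 1362 + 1768 + 1472 + 1910 + 119 + 1845 + 1502 = 14578
Weighted mean = 848034 / 14578 = 58.172177
Difference (unweighted minus weighted) = -3.8085409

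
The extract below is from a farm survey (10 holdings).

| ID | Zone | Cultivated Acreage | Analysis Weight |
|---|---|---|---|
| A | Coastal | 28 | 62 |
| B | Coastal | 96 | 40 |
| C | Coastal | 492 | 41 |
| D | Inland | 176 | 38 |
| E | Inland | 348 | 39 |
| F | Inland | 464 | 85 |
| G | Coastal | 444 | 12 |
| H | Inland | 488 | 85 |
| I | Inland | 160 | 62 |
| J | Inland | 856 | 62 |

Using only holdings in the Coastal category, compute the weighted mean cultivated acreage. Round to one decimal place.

200.5

Coastal rows: A, B, C, G
Weighted sum = 28×62 + 96×40 + 492×41 + 444×12
  = 1736 + 3840 + 20172 + 5328 = 31076
Sum of weights = 155
Weighted mean = 31076 / 155 = 200.49032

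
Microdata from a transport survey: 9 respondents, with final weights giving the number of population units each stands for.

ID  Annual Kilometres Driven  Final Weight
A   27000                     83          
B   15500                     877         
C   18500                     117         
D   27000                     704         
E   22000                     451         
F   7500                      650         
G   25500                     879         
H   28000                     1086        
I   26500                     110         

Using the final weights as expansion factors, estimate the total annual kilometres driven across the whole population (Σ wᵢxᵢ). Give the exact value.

Weighted total = 27000×83 + 15500×877 + 18500×117 + 27000×704 + 22000×451 + 7500×650 + 25500×879 + 28000×1086 + 26500×110
  = 107541500

107541500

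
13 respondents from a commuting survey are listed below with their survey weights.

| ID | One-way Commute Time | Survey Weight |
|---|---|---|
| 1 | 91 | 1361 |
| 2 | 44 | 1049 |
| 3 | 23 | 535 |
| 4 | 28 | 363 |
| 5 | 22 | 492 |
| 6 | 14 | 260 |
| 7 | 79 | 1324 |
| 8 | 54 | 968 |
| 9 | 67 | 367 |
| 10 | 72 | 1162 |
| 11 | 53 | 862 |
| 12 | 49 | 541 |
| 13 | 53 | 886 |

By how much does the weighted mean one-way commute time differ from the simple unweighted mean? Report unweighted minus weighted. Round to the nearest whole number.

-8

Unweighted sum = 649
Unweighted mean = 649 / 13 = 49.923077
Weighted sum = 591214
Sum of weights = 10170
Weighted mean = 591214 / 10170 = 58.133137
Difference (unweighted minus weighted) = -8.2100598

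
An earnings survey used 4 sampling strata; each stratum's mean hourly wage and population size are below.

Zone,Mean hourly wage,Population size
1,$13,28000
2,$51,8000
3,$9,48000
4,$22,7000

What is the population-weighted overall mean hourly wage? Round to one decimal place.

Σ Nₕ·x̄ₕ = 13×28000 + 51×8000 + 9×48000 + 22×7000
  = 364000 + 408000 + 432000 + 154000 = 1358000
Σ Nₕ = 28000 + 8000 + 48000 + 7000 = 91000
Overall mean = 1358000 / 91000 = 14.923077

14.9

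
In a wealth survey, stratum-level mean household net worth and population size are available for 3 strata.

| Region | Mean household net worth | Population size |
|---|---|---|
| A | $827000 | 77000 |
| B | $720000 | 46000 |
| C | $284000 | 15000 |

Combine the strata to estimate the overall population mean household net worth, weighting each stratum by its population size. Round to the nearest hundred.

732300

Σ Nₕ·x̄ₕ = 827000×77000 + 720000×46000 + 284000×15000
  = 63679000000 + 33120000000 + 4260000000 = 101059000000
Σ Nₕ = 77000 + 46000 + 15000 = 138000
Overall mean = 101059000000 / 138000 = 732311.59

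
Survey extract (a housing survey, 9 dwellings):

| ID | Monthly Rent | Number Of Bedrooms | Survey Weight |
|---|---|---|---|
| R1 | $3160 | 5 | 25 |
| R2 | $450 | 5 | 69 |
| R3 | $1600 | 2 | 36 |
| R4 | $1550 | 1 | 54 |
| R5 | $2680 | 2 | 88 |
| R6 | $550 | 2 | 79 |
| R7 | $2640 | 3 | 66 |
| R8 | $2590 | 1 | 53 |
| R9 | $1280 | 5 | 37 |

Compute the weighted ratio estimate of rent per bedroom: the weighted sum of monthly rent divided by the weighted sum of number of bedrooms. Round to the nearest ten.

Σ wᵢ·y = 3160×25 + 450×69 + 1600×36 + 1550×54 + 2680×88 + 550×79 + 2640×66 + 2590×53 + 1280×37
  = 79000 + 31050 + 57600 + 83700 + 235840 + 43450 + 174240 + 137270 + 47360 = 889510
Σ wᵢ·x = 5×25 + 5×69 + 2×36 + 1×54 + 2×88 + 2×79 + 3×66 + 1×53 + 5×37
  = 125 + 345 + 72 + 54 + 176 + 158 + 198 + 53 + 185 = 1366
Ratio = 889510 / 1366 = 651.17862

650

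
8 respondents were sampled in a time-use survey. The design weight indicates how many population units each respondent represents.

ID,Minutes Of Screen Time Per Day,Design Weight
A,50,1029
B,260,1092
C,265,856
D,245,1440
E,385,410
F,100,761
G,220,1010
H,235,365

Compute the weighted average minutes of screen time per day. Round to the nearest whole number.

Weighted sum = 50×1029 + 260×1092 + 265×856 + 245×1440 + 385×410 + 100×761 + 220×1010 + 235×365
  = 51450 + 283920 + 226840 + 352800 + 157850 + 76100 + 222200 + 85775 = 1456935
Sum of weights = 1029 + 1092 + 856 + 1440 + 410 + 761 + 1010 + 365 = 6963
Weighted mean = 1456935 / 6963 = 209.23955

209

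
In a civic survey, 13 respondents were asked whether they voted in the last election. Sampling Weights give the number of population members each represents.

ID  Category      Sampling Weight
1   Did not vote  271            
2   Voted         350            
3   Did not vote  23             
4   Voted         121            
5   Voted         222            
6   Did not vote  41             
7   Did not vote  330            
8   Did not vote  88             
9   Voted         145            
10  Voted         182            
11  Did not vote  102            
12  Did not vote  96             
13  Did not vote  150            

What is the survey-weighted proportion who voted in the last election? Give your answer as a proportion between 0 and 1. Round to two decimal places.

Sum of weights for 'Voted' = 350 + 121 + 222 + 145 + 182 = 1020
Total weight = 2121
Weighted proportion = 1020 / 2121 = 0.48090523

0.48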